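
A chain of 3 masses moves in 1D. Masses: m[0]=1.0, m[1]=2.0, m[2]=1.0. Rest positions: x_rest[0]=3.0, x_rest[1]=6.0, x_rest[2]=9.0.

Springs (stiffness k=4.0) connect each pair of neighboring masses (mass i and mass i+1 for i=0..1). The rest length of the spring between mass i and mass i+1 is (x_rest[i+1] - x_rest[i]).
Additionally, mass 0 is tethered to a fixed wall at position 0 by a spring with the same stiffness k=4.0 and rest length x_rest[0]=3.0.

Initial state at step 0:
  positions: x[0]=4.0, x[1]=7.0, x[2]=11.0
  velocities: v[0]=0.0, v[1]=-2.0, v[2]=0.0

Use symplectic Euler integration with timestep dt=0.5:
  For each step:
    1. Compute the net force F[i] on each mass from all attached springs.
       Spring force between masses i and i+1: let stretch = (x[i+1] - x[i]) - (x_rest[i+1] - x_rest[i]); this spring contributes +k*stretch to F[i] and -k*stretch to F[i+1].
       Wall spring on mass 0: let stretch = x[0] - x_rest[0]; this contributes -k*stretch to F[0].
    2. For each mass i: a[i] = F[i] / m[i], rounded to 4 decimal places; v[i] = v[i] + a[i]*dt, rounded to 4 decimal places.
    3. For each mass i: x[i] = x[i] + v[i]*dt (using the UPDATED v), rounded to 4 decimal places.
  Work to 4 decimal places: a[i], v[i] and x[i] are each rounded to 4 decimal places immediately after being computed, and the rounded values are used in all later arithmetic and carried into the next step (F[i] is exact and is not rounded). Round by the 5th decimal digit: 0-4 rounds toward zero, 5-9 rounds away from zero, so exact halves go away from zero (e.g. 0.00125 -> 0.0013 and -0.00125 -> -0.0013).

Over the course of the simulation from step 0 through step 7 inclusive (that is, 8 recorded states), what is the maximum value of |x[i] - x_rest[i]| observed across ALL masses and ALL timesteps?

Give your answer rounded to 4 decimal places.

Step 0: x=[4.0000 7.0000 11.0000] v=[0.0000 -2.0000 0.0000]
Step 1: x=[3.0000 6.5000 10.0000] v=[-2.0000 -1.0000 -2.0000]
Step 2: x=[2.5000 6.0000 8.5000] v=[-1.0000 -1.0000 -3.0000]
Step 3: x=[3.0000 5.0000 7.5000] v=[1.0000 -2.0000 -2.0000]
Step 4: x=[2.5000 4.2500 7.0000] v=[-1.0000 -1.5000 -1.0000]
Step 5: x=[1.2500 4.0000 6.7500] v=[-2.5000 -0.5000 -0.5000]
Step 6: x=[1.5000 3.7500 6.7500] v=[0.5000 -0.5000 0.0000]
Step 7: x=[2.5000 3.8750 6.7500] v=[2.0000 0.2500 0.0000]
Max displacement = 2.2500

Answer: 2.2500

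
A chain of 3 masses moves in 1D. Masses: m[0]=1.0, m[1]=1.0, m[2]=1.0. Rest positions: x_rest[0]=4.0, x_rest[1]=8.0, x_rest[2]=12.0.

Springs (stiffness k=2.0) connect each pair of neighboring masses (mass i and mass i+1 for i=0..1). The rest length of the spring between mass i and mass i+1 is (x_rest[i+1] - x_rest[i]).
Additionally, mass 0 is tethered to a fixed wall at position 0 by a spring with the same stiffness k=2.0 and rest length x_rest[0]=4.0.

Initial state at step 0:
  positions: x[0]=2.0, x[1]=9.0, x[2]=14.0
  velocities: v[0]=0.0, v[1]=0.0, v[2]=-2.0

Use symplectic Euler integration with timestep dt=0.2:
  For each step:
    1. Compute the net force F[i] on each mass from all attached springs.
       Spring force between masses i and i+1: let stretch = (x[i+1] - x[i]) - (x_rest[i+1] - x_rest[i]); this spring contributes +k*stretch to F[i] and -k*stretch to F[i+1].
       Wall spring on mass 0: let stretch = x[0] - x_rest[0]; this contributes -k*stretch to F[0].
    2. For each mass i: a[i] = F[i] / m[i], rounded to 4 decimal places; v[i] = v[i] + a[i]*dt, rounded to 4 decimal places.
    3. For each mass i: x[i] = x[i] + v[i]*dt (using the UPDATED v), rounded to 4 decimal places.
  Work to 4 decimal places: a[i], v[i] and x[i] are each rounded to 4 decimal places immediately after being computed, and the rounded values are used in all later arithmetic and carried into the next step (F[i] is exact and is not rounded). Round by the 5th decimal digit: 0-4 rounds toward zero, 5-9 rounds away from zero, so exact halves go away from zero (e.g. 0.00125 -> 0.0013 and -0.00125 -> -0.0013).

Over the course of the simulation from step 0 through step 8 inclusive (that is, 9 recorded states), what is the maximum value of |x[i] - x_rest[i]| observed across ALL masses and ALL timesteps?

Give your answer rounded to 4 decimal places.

Step 0: x=[2.0000 9.0000 14.0000] v=[0.0000 0.0000 -2.0000]
Step 1: x=[2.4000 8.8400 13.5200] v=[2.0000 -0.8000 -2.4000]
Step 2: x=[3.1232 8.5392 12.9856] v=[3.6160 -1.5040 -2.6720]
Step 3: x=[4.0298 8.1608 12.4155] v=[4.5331 -1.8918 -2.8506]
Step 4: x=[4.9445 7.7923 11.8250] v=[4.5736 -1.8423 -2.9525]
Step 5: x=[5.6915 7.5186 11.2319] v=[3.7349 -1.3683 -2.9656]
Step 6: x=[6.1293 7.3958 10.6617] v=[2.1891 -0.6138 -2.8509]
Step 7: x=[6.1781 7.4330 10.1502] v=[0.2440 0.1860 -2.5573]
Step 8: x=[5.8330 7.5872 9.7414] v=[-1.7253 0.7709 -2.0442]
Max displacement = 2.2586

Answer: 2.2586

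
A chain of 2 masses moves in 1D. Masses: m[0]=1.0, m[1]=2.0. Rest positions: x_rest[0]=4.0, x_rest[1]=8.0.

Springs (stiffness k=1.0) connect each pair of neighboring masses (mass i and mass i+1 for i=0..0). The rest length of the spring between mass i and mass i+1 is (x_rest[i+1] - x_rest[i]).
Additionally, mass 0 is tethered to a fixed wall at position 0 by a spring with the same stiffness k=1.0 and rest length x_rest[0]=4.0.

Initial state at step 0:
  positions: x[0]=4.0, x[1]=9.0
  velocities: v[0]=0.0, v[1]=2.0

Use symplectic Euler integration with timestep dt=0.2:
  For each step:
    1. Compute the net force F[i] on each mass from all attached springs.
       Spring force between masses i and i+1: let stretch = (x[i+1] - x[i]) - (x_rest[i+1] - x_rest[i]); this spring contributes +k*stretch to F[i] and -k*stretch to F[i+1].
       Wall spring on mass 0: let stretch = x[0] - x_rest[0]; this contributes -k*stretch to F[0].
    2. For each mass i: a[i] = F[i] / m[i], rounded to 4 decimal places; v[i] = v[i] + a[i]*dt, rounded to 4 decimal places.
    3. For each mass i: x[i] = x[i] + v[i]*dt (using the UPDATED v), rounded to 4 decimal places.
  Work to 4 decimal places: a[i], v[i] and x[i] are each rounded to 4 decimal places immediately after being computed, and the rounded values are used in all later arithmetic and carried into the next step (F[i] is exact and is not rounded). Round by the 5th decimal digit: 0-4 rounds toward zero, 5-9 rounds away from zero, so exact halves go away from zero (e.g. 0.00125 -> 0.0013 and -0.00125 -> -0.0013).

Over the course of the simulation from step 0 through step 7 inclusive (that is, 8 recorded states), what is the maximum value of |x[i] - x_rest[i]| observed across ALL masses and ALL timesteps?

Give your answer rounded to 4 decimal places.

Answer: 2.9786

Derivation:
Step 0: x=[4.0000 9.0000] v=[0.0000 2.0000]
Step 1: x=[4.0400 9.3800] v=[0.2000 1.9000]
Step 2: x=[4.1320 9.7332] v=[0.4600 1.7660]
Step 3: x=[4.2828 10.0544] v=[0.7538 1.6059]
Step 4: x=[4.4931 10.3401] v=[1.0516 1.4287]
Step 5: x=[4.7576 10.5889] v=[1.3224 1.2440]
Step 6: x=[5.0650 10.8011] v=[1.5371 1.0609]
Step 7: x=[5.3993 10.9786] v=[1.6713 0.8873]
Max displacement = 2.9786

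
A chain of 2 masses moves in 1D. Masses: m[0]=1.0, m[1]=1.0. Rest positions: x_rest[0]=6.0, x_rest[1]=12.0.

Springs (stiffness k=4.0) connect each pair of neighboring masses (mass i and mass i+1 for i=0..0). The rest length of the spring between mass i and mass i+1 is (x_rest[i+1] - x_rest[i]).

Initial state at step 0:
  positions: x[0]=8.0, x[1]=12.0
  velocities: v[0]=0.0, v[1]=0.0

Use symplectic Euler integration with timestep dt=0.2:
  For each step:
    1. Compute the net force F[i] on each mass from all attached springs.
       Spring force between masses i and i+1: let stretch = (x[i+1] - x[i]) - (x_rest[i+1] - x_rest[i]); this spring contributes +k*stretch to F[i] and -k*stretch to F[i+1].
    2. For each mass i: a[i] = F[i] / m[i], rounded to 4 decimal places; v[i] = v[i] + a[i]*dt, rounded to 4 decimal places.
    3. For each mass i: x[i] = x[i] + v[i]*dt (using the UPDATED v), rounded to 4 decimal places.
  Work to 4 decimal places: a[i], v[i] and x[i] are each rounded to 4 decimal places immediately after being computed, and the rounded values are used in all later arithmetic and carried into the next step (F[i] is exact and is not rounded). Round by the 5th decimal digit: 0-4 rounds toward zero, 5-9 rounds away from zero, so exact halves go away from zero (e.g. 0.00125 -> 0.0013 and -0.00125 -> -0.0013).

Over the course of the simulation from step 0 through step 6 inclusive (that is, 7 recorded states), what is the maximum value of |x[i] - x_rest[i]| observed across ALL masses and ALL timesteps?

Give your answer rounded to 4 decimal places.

Answer: 2.0425

Derivation:
Step 0: x=[8.0000 12.0000] v=[0.0000 0.0000]
Step 1: x=[7.6800 12.3200] v=[-1.6000 1.6000]
Step 2: x=[7.1424 12.8576] v=[-2.6880 2.6880]
Step 3: x=[6.5592 13.4408] v=[-2.9158 2.9158]
Step 4: x=[6.1171 13.8829] v=[-2.2105 2.2105]
Step 5: x=[5.9575 14.0425] v=[-0.7979 0.7979]
Step 6: x=[6.1315 13.8685] v=[0.8701 -0.8701]
Max displacement = 2.0425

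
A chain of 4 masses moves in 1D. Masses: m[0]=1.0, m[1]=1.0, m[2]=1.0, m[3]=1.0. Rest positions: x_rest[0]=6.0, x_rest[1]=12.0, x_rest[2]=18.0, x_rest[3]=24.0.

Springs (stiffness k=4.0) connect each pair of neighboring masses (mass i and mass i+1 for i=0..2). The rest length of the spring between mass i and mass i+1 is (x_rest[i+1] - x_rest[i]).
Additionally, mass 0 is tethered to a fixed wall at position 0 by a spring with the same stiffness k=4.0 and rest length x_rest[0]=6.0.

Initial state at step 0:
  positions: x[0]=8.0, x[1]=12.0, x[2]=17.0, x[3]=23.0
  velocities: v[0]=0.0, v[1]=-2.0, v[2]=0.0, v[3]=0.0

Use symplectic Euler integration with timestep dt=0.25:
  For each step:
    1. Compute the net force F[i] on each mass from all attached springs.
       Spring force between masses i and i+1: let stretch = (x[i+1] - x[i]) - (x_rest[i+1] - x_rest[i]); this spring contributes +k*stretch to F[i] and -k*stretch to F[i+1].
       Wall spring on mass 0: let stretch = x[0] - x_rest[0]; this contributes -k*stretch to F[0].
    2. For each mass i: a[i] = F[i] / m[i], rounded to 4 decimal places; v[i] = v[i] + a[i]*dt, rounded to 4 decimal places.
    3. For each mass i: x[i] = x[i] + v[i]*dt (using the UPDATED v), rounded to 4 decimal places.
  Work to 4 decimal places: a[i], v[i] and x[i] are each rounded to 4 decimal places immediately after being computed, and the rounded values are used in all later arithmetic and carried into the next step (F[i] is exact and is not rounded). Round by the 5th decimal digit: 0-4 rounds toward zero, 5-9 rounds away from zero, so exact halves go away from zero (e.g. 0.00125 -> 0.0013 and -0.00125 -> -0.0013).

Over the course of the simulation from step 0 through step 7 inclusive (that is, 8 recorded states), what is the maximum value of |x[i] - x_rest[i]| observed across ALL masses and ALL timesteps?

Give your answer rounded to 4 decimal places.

Step 0: x=[8.0000 12.0000 17.0000 23.0000] v=[0.0000 -2.0000 0.0000 0.0000]
Step 1: x=[7.0000 11.7500 17.2500 23.0000] v=[-4.0000 -1.0000 1.0000 0.0000]
Step 2: x=[5.4375 11.6875 17.5625 23.0625] v=[-6.2500 -0.2500 1.2500 0.2500]
Step 3: x=[4.0781 11.5313 17.7813 23.2500] v=[-5.4375 -0.6250 0.8750 0.7500]
Step 4: x=[3.5625 11.0743 17.8047 23.5703] v=[-2.0624 -1.8282 0.0937 1.2813]
Step 5: x=[4.0342 10.4219 17.5869 23.9492] v=[1.8869 -2.6096 -0.8711 1.5157]
Step 6: x=[5.0943 9.9638 17.1685 24.2376] v=[4.2404 -1.8323 -1.6738 1.1534]
Step 7: x=[6.0982 10.0895 16.7162 24.2587] v=[4.0156 0.5029 -1.8094 0.0843]
Max displacement = 2.4375

Answer: 2.4375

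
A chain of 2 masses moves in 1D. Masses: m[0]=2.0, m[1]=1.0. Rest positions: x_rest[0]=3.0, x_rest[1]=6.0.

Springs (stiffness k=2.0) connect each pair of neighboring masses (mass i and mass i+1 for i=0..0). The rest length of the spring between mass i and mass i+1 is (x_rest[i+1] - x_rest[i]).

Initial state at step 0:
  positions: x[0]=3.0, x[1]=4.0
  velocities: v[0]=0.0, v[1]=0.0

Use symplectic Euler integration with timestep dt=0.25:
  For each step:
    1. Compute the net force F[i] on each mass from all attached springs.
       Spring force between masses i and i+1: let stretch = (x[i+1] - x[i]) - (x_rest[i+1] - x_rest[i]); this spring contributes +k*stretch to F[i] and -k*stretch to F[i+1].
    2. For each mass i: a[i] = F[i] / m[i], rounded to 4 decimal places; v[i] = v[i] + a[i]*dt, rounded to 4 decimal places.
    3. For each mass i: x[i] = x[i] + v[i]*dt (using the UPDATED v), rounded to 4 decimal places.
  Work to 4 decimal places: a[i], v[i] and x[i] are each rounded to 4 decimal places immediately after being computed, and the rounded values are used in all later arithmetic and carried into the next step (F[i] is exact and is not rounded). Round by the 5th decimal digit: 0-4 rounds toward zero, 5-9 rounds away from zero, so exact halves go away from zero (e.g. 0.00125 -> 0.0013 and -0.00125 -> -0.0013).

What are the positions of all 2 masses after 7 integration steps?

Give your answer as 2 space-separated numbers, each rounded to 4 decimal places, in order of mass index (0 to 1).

Answer: 1.6564 6.6873

Derivation:
Step 0: x=[3.0000 4.0000] v=[0.0000 0.0000]
Step 1: x=[2.8750 4.2500] v=[-0.5000 1.0000]
Step 2: x=[2.6484 4.7031] v=[-0.9063 1.8125]
Step 3: x=[2.3628 5.2744] v=[-1.1426 2.2852]
Step 4: x=[2.0716 5.8568] v=[-1.1647 2.3294]
Step 5: x=[1.8295 6.3410] v=[-0.9684 1.9368]
Step 6: x=[1.6819 6.6363] v=[-0.5905 1.1811]
Step 7: x=[1.6564 6.6873] v=[-0.1019 0.2039]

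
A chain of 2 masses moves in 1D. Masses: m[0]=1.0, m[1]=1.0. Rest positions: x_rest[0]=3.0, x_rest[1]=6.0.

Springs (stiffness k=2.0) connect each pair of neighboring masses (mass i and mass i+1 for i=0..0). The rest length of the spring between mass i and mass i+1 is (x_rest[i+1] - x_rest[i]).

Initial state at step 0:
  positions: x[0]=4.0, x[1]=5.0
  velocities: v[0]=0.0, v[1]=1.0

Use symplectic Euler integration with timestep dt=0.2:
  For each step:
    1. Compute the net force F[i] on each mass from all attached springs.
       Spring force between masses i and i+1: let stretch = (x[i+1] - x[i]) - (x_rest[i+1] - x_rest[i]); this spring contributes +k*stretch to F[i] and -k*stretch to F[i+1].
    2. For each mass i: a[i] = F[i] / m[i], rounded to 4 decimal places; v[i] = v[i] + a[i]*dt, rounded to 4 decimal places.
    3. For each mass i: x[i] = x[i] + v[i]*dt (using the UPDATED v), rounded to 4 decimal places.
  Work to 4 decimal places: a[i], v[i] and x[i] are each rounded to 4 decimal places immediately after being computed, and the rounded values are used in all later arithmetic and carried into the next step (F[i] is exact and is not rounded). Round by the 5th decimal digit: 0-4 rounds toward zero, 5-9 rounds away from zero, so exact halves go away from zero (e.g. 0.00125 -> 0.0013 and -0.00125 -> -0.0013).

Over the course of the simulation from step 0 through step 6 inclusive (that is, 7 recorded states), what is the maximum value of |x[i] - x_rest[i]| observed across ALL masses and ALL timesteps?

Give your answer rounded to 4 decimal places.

Answer: 1.6530

Derivation:
Step 0: x=[4.0000 5.0000] v=[0.0000 1.0000]
Step 1: x=[3.8400 5.3600] v=[-0.8000 1.8000]
Step 2: x=[3.5616 5.8384] v=[-1.3920 2.3920]
Step 3: x=[3.2253 6.3747] v=[-1.6813 2.6813]
Step 4: x=[2.9010 6.8990] v=[-1.6215 2.6215]
Step 5: x=[2.6565 7.3435] v=[-1.2223 2.2223]
Step 6: x=[2.5470 7.6530] v=[-0.5475 1.5475]
Max displacement = 1.6530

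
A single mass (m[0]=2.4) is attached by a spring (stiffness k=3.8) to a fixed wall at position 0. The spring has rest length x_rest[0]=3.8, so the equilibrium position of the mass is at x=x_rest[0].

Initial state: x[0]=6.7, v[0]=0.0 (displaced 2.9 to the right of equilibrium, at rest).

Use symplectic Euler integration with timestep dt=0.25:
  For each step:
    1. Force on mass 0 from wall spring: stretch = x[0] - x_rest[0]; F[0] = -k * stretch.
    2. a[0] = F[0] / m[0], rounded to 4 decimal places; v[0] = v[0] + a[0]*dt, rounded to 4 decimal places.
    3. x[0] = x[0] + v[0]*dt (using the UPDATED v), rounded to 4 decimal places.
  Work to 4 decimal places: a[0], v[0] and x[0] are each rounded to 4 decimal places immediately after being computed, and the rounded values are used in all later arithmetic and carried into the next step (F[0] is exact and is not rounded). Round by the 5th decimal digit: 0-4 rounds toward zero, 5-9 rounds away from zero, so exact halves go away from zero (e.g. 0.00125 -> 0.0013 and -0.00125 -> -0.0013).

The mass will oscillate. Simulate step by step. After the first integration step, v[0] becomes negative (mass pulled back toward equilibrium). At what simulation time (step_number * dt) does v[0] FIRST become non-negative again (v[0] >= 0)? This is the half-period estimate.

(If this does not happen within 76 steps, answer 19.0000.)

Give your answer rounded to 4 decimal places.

Answer: 2.5000

Derivation:
Step 0: x=[6.7000] v=[0.0000]
Step 1: x=[6.4130] v=[-1.1479]
Step 2: x=[5.8675] v=[-2.1822]
Step 3: x=[5.1174] v=[-3.0006]
Step 4: x=[4.2369] v=[-3.5221]
Step 5: x=[3.3131] v=[-3.6951]
Step 6: x=[2.4375] v=[-3.5024]
Step 7: x=[1.6967] v=[-2.9631]
Step 8: x=[1.1641] v=[-2.1306]
Step 9: x=[0.8923] v=[-1.0872]
Step 10: x=[0.9083] v=[0.0638]
First v>=0 after going negative at step 10, time=2.5000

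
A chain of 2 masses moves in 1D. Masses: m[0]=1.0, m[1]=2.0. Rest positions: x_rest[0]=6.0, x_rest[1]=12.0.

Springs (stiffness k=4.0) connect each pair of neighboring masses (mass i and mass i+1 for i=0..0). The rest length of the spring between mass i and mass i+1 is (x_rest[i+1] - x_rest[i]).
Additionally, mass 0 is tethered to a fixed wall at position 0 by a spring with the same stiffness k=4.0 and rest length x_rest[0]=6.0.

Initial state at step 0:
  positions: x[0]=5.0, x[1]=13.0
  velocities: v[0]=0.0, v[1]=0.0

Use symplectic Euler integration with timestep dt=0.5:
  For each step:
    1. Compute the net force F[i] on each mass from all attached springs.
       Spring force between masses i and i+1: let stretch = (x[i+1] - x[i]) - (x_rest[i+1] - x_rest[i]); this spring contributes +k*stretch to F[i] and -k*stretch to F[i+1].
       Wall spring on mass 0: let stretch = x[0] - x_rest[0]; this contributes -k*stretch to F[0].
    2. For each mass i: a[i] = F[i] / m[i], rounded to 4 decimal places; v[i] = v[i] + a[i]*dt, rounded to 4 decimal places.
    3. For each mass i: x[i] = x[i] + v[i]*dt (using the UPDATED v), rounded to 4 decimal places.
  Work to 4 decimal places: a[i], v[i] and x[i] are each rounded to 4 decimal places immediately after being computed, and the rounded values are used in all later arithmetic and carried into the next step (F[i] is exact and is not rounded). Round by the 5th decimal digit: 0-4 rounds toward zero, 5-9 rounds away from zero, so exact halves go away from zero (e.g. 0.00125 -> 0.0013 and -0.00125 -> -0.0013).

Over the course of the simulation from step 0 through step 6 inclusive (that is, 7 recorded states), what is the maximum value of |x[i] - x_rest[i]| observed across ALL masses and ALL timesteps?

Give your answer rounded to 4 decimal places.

Answer: 2.0000

Derivation:
Step 0: x=[5.0000 13.0000] v=[0.0000 0.0000]
Step 1: x=[8.0000 12.0000] v=[6.0000 -2.0000]
Step 2: x=[7.0000 12.0000] v=[-2.0000 0.0000]
Step 3: x=[4.0000 12.5000] v=[-6.0000 1.0000]
Step 4: x=[5.5000 11.7500] v=[3.0000 -1.5000]
Step 5: x=[7.7500 10.8750] v=[4.5000 -1.7500]
Step 6: x=[5.3750 11.4375] v=[-4.7500 1.1250]
Max displacement = 2.0000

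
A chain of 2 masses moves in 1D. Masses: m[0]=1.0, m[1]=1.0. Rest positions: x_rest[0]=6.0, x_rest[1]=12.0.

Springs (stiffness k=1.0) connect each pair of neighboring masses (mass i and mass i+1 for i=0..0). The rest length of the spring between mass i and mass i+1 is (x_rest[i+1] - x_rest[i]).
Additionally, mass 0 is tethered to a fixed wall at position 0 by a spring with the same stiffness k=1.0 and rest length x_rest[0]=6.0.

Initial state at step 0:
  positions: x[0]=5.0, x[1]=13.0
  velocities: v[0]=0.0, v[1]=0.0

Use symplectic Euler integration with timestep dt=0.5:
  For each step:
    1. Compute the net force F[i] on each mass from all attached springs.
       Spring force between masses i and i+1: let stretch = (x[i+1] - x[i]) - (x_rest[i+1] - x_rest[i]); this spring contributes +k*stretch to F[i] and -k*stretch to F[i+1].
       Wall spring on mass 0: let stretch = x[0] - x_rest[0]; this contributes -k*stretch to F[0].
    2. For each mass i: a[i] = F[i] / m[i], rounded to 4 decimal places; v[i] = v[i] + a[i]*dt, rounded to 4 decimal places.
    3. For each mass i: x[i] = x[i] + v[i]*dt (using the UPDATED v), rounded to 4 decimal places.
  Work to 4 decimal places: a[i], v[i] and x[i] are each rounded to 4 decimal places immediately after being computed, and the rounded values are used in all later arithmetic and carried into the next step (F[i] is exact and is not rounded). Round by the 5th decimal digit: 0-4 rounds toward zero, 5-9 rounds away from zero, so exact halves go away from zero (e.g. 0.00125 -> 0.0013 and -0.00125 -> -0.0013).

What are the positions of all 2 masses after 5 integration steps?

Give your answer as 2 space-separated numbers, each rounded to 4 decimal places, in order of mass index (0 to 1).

Step 0: x=[5.0000 13.0000] v=[0.0000 0.0000]
Step 1: x=[5.7500 12.5000] v=[1.5000 -1.0000]
Step 2: x=[6.7500 11.8125] v=[2.0000 -1.3750]
Step 3: x=[7.3282 11.3594] v=[1.1563 -0.9063]
Step 4: x=[7.0821 11.3985] v=[-0.4922 0.0781]
Step 5: x=[6.1446 11.8585] v=[-1.8751 0.9199]

Answer: 6.1446 11.8585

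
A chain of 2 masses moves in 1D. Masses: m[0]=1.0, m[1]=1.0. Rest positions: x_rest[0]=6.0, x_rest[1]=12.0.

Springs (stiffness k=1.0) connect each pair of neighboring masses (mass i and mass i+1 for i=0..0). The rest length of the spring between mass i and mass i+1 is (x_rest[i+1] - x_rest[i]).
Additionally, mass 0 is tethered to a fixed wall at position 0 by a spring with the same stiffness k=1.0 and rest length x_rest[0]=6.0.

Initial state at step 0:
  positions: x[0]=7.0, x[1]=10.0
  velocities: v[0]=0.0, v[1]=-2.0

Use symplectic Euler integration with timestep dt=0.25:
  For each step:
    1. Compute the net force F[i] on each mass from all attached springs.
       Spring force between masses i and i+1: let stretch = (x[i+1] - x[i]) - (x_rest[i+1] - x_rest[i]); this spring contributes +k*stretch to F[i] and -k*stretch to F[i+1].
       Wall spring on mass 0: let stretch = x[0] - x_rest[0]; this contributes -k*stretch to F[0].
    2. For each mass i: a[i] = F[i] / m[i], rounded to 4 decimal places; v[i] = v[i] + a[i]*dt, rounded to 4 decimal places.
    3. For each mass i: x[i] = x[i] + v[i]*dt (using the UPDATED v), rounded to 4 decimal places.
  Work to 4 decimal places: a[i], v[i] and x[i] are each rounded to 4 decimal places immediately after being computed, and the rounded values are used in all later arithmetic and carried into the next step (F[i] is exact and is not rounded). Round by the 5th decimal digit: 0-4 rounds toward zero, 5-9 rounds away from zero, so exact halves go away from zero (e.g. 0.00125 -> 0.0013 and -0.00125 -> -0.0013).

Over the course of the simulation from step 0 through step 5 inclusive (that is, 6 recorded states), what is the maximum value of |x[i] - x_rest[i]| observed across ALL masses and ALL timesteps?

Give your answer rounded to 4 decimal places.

Step 0: x=[7.0000 10.0000] v=[0.0000 -2.0000]
Step 1: x=[6.7500 9.6875] v=[-1.0000 -1.2500]
Step 2: x=[6.2617 9.5664] v=[-1.9531 -0.4844]
Step 3: x=[5.5886 9.6138] v=[-2.6924 0.1894]
Step 4: x=[4.8178 9.7846] v=[-3.0833 0.6831]
Step 5: x=[4.0563 10.0200] v=[-3.0461 0.9414]
Max displacement = 2.4336

Answer: 2.4336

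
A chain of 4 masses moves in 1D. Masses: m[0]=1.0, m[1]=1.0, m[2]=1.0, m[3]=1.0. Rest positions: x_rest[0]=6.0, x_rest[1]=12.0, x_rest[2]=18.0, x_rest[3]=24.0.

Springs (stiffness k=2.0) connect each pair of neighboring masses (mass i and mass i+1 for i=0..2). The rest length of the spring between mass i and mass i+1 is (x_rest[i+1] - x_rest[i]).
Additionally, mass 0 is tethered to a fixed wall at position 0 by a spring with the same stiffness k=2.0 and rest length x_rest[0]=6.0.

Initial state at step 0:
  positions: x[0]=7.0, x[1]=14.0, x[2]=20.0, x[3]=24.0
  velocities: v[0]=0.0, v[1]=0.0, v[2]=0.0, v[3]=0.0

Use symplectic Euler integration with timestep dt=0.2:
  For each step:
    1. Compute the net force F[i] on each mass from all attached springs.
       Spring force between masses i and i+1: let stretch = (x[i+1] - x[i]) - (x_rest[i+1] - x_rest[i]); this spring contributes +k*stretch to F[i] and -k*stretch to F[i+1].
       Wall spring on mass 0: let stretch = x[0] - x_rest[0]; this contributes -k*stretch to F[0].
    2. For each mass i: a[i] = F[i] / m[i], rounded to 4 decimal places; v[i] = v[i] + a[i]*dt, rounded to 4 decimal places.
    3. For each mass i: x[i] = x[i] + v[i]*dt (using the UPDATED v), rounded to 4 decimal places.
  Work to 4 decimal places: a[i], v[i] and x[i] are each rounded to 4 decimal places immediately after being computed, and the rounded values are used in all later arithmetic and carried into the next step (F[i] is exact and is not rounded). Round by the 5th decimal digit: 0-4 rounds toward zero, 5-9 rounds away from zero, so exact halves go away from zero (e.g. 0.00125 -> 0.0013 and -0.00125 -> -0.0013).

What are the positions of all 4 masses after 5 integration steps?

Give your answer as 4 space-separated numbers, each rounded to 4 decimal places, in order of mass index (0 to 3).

Step 0: x=[7.0000 14.0000 20.0000 24.0000] v=[0.0000 0.0000 0.0000 0.0000]
Step 1: x=[7.0000 13.9200 19.8400 24.1600] v=[0.0000 -0.4000 -0.8000 0.8000]
Step 2: x=[6.9936 13.7600 19.5520 24.4544] v=[-0.0320 -0.8000 -1.4400 1.4720]
Step 3: x=[6.9690 13.5220 19.1928 24.8366] v=[-0.1229 -1.1898 -1.7958 1.9110]
Step 4: x=[6.9111 13.2135 18.8315 25.2473] v=[-0.2893 -1.5427 -1.8066 2.0535]
Step 5: x=[6.8045 12.8502 18.5340 25.6247] v=[-0.5328 -1.8165 -1.4875 1.8872]

Answer: 6.8045 12.8502 18.5340 25.6247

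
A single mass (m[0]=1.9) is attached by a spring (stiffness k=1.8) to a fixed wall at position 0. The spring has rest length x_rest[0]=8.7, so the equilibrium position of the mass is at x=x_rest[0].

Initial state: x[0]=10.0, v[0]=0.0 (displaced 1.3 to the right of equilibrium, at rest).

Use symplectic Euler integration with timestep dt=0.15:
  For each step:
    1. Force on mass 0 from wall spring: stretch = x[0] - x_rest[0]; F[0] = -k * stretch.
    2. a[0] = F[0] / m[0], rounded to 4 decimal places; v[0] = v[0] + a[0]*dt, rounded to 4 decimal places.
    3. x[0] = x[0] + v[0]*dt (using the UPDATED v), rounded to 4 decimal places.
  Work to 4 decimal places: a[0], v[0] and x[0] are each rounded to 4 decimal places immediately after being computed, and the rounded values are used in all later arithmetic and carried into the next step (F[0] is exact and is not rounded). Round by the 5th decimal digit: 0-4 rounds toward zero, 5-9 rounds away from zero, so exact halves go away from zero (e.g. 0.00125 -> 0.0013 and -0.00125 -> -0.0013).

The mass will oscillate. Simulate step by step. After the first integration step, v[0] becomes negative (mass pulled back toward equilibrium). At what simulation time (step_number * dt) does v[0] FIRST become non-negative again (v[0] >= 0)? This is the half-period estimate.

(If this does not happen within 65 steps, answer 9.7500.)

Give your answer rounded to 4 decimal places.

Answer: 3.3000

Derivation:
Step 0: x=[10.0000] v=[0.0000]
Step 1: x=[9.9723] v=[-0.1847]
Step 2: x=[9.9175] v=[-0.3655]
Step 3: x=[9.8367] v=[-0.5385]
Step 4: x=[9.7317] v=[-0.7000]
Step 5: x=[9.6047] v=[-0.8466]
Step 6: x=[9.4584] v=[-0.9752]
Step 7: x=[9.2960] v=[-1.0830]
Step 8: x=[9.1208] v=[-1.1677]
Step 9: x=[8.9367] v=[-1.2275]
Step 10: x=[8.7475] v=[-1.2611]
Step 11: x=[8.5573] v=[-1.2679]
Step 12: x=[8.3702] v=[-1.2476]
Step 13: x=[8.1901] v=[-1.2007]
Step 14: x=[8.0209] v=[-1.1282]
Step 15: x=[7.8661] v=[-1.0317]
Step 16: x=[7.7291] v=[-0.9132]
Step 17: x=[7.6128] v=[-0.7752]
Step 18: x=[7.5197] v=[-0.6207]
Step 19: x=[7.4518] v=[-0.4530]
Step 20: x=[7.4105] v=[-0.2756]
Step 21: x=[7.3966] v=[-0.0924]
Step 22: x=[7.4105] v=[0.0928]
First v>=0 after going negative at step 22, time=3.3000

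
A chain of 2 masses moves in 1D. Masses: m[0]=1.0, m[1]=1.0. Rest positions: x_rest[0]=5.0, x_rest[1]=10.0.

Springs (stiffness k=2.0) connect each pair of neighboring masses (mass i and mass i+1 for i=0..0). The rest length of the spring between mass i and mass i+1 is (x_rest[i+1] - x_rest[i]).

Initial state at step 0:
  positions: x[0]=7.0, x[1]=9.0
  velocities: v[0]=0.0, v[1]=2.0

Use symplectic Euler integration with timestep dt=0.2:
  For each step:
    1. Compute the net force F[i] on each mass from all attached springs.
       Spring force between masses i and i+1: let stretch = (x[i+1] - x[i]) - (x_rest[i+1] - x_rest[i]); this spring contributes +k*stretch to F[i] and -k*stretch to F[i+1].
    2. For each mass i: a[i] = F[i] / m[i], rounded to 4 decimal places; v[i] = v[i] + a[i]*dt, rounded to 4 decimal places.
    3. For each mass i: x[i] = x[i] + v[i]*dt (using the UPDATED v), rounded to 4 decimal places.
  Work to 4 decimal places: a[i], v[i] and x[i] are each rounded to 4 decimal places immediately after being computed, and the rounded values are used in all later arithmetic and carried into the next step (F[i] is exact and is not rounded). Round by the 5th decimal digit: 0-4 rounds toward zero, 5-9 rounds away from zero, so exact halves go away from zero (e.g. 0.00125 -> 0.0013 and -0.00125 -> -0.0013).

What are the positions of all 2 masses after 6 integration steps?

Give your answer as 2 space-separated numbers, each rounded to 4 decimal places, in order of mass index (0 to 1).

Answer: 5.0359 13.3641

Derivation:
Step 0: x=[7.0000 9.0000] v=[0.0000 2.0000]
Step 1: x=[6.7600 9.6400] v=[-1.2000 3.2000]
Step 2: x=[6.3504 10.4496] v=[-2.0480 4.0480]
Step 3: x=[5.8687 11.3313] v=[-2.4083 4.4083]
Step 4: x=[5.4240 12.1760] v=[-2.2233 4.2233]
Step 5: x=[5.1195 12.8805] v=[-1.5225 3.5225]
Step 6: x=[5.0359 13.3641] v=[-0.4181 2.4181]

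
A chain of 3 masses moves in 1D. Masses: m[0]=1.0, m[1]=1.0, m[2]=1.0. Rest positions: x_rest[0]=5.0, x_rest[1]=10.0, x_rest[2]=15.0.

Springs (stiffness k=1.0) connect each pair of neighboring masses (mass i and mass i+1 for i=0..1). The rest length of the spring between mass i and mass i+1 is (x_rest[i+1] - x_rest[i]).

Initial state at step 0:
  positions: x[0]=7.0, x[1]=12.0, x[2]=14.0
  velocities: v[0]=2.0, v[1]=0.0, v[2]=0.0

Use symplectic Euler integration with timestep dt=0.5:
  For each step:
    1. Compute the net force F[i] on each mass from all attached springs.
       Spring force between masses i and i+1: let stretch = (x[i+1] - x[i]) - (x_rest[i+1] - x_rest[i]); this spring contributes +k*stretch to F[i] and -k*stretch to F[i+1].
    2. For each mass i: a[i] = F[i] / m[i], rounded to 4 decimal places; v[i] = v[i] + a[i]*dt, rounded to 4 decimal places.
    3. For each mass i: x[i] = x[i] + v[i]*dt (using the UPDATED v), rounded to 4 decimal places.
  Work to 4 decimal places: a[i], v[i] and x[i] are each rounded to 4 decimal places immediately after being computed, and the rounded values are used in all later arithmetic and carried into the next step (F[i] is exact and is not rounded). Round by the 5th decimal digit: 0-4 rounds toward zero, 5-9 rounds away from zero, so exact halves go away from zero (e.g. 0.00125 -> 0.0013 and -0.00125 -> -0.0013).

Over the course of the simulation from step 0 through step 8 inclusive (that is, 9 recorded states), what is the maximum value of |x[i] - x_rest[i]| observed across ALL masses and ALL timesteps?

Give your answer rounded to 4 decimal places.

Answer: 5.1367

Derivation:
Step 0: x=[7.0000 12.0000 14.0000] v=[2.0000 0.0000 0.0000]
Step 1: x=[8.0000 11.2500 14.7500] v=[2.0000 -1.5000 1.5000]
Step 2: x=[8.5625 10.5625 15.8750] v=[1.1250 -1.3750 2.2500]
Step 3: x=[8.3750 10.7032 16.9219] v=[-0.3750 0.2813 2.0938]
Step 4: x=[7.5196 11.8165 17.6642] v=[-1.7109 2.2266 1.4845]
Step 5: x=[6.4884 13.3175 18.1946] v=[-2.0625 3.0020 1.0607]
Step 6: x=[5.9144 14.3305 18.7557] v=[-1.1480 2.0260 1.1222]
Step 7: x=[6.1945 14.3458 19.4605] v=[0.5601 0.0306 1.4096]
Step 8: x=[7.2624 13.6020 20.1367] v=[2.1358 -1.4877 1.3523]
Max displacement = 5.1367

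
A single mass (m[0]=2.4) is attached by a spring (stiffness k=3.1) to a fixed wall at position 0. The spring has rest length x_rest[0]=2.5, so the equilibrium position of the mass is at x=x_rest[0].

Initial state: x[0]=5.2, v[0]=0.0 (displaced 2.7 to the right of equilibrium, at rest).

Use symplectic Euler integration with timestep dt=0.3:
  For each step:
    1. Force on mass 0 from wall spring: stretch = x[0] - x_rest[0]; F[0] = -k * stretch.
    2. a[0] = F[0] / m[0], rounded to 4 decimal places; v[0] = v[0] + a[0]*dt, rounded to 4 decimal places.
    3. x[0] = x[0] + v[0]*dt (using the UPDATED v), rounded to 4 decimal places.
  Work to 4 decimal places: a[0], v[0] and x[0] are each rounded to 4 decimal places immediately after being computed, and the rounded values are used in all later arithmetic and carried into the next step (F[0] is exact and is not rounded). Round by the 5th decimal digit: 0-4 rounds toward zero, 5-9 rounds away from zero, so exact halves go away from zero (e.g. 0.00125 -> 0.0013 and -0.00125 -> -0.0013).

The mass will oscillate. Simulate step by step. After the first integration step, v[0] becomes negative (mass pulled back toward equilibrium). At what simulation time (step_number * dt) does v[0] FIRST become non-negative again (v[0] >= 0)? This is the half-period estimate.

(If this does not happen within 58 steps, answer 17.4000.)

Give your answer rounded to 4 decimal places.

Step 0: x=[5.2000] v=[0.0000]
Step 1: x=[4.8861] v=[-1.0463]
Step 2: x=[4.2948] v=[-1.9709]
Step 3: x=[3.4949] v=[-2.6664]
Step 4: x=[2.5793] v=[-3.0519]
Step 5: x=[1.6545] v=[-3.0826]
Step 6: x=[0.8280] v=[-2.7550]
Step 7: x=[0.1959] v=[-2.1071]
Step 8: x=[-0.1684] v=[-1.2143]
Step 9: x=[-0.2225] v=[-0.1803]
Step 10: x=[0.0399] v=[0.8747]
First v>=0 after going negative at step 10, time=3.0000

Answer: 3.0000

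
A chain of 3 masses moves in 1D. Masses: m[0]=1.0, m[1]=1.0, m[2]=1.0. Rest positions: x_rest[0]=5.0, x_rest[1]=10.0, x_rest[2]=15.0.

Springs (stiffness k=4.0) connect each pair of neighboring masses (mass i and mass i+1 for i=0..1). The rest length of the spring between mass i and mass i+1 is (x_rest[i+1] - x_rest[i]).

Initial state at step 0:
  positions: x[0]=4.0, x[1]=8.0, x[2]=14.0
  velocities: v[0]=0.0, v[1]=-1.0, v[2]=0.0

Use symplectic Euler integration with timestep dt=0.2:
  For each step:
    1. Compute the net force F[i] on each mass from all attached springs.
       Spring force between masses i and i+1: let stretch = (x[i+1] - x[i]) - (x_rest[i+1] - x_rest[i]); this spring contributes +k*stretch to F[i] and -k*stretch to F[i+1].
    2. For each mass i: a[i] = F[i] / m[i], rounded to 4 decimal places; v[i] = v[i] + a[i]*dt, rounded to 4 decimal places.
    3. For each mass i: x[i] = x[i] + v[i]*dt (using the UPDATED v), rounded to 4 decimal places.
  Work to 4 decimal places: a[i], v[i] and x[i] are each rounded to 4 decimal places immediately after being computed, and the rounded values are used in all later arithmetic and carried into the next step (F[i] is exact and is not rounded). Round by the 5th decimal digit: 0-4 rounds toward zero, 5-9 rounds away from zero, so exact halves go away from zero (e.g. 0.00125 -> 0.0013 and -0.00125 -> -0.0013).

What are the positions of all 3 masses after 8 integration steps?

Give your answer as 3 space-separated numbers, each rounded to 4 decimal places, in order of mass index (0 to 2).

Answer: 3.4160 7.5681 13.4160

Derivation:
Step 0: x=[4.0000 8.0000 14.0000] v=[0.0000 -1.0000 0.0000]
Step 1: x=[3.8400 8.1200 13.8400] v=[-0.8000 0.6000 -0.8000]
Step 2: x=[3.5648 8.4704 13.5648] v=[-1.3760 1.7520 -1.3760]
Step 3: x=[3.2745 8.8510 13.2745] v=[-1.4515 1.9030 -1.4515]
Step 4: x=[3.0764 9.0471 13.0764] v=[-0.9903 0.9806 -0.9903]
Step 5: x=[3.0337 8.9326 13.0337] v=[-0.2137 -0.5725 -0.2137]
Step 6: x=[3.1348 8.5305 13.1348] v=[0.5054 -2.0107 0.5054]
Step 7: x=[3.2992 8.0017 13.2992] v=[0.8220 -2.6438 0.8220]
Step 8: x=[3.4160 7.5681 13.4160] v=[0.5840 -2.1678 0.5840]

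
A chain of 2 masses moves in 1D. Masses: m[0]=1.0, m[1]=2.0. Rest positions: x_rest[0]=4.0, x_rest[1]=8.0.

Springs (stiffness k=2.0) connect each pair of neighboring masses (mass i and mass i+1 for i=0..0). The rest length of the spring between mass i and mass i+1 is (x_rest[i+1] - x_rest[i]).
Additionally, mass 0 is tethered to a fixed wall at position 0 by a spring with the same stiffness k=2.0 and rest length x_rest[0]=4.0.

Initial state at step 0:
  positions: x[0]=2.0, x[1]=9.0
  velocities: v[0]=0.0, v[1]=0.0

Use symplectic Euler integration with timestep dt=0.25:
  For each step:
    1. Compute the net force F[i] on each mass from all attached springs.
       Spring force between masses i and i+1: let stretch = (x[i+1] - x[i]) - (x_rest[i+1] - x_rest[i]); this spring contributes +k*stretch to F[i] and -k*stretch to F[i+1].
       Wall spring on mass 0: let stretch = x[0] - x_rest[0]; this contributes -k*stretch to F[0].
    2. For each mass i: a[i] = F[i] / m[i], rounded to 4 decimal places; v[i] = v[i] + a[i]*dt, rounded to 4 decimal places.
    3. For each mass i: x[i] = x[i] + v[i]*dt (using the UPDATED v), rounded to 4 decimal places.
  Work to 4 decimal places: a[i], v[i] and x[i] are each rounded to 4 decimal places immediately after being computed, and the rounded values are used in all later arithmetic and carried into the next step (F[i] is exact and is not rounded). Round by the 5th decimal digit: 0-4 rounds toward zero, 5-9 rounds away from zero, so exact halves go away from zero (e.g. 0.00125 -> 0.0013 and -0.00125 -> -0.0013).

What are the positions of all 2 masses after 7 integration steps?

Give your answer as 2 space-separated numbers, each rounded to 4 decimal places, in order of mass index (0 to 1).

Answer: 5.4740 7.7278

Derivation:
Step 0: x=[2.0000 9.0000] v=[0.0000 0.0000]
Step 1: x=[2.6250 8.8125] v=[2.5000 -0.7500]
Step 2: x=[3.6953 8.4883] v=[4.2813 -1.2969]
Step 3: x=[4.9029 8.1145] v=[4.8302 -1.4952]
Step 4: x=[5.8991 7.7900] v=[3.9846 -1.2981]
Step 5: x=[6.3942 7.5973] v=[1.9805 -0.7708]
Step 6: x=[6.2404 7.5794] v=[-0.6151 -0.0716]
Step 7: x=[5.4740 7.7278] v=[-3.0658 0.5937]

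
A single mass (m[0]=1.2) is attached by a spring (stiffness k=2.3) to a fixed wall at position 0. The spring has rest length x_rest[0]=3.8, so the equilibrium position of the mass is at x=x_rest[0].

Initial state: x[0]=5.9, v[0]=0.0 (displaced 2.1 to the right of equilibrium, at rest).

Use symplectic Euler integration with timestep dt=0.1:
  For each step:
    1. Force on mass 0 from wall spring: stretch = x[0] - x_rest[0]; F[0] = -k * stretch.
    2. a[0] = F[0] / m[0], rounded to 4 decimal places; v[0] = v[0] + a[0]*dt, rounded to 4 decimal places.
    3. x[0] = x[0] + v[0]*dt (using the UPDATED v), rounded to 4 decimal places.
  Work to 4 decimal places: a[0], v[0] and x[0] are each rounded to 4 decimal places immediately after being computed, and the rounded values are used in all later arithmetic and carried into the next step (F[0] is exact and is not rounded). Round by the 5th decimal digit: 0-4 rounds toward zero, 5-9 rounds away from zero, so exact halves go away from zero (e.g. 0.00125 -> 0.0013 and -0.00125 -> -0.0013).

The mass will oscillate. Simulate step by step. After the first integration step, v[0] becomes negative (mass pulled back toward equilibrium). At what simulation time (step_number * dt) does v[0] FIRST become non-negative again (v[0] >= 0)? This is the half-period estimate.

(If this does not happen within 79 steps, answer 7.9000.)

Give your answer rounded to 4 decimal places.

Answer: 2.3000

Derivation:
Step 0: x=[5.9000] v=[0.0000]
Step 1: x=[5.8598] v=[-0.4025]
Step 2: x=[5.7801] v=[-0.7973]
Step 3: x=[5.6624] v=[-1.1768]
Step 4: x=[5.5090] v=[-1.5338]
Step 5: x=[5.3229] v=[-1.8614]
Step 6: x=[5.1076] v=[-2.1533]
Step 7: x=[4.8672] v=[-2.4039]
Step 8: x=[4.6064] v=[-2.6085]
Step 9: x=[4.3301] v=[-2.7631]
Step 10: x=[4.0436] v=[-2.8647]
Step 11: x=[3.7525] v=[-2.9114]
Step 12: x=[3.4623] v=[-2.9023]
Step 13: x=[3.1785] v=[-2.8376]
Step 14: x=[2.9067] v=[-2.7185]
Step 15: x=[2.6520] v=[-2.5473]
Step 16: x=[2.4193] v=[-2.3273]
Step 17: x=[2.2130] v=[-2.0627]
Step 18: x=[2.0372] v=[-1.7585]
Step 19: x=[1.8951] v=[-1.4206]
Step 20: x=[1.7896] v=[-1.0555]
Step 21: x=[1.7226] v=[-0.6702]
Step 22: x=[1.6954] v=[-0.2720]
Step 23: x=[1.7085] v=[0.1314]
First v>=0 after going negative at step 23, time=2.3000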